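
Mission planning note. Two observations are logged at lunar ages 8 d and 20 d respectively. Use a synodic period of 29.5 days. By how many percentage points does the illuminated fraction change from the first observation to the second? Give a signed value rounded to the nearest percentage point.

+15 percentage points

First observation: θ = 360°·8/29.5 = 97.6°, so f = 0.566.
Second observation: θ = 244.1°, f = 0.719.
Δf = 0.719 − 0.566 = +0.152, i.e. +15 pp.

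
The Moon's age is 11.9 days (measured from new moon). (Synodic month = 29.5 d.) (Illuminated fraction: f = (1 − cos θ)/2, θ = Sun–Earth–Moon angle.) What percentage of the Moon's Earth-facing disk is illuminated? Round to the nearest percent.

91%

Phase angle: θ = 360°·(11.9 d)/(29.5 d) = 145.2°.
With cos θ = (-0.821), the lit fraction is (1 − (-0.821))/2 ≈ 0.911, so 91%.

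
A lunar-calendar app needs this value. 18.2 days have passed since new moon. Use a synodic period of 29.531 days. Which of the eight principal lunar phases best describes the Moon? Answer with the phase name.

waning gibbous

At 18.2/29.531 of the cycle, θ ≈ 222° — the waning gibbous range.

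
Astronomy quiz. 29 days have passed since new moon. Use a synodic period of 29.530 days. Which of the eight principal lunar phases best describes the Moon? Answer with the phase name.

new moon

At 29/29.530 of the cycle, θ ≈ 354° — the new moon range.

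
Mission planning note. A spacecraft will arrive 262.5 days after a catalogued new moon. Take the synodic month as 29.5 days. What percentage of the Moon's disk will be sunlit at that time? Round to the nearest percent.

262.5/29.5 = 8.898 lunations, so 8 complete cycles and 26.50 d into the next.
Phase angle: θ = 360°·(26.50 d)/(29.5 d) = 323.4°.
Illuminated fraction = (1 − cos 323.4°)/2 = (1 − 0.803)/2 ≈ 0.099, so 10%.

10%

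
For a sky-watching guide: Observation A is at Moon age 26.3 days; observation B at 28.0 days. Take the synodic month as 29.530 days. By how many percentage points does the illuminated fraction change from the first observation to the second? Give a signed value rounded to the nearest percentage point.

First observation: θ = 360°·26.3/29.530 = 320.6°, so f = 0.114.
Second observation: θ = 341.3°, f = 0.026.
Δf = 0.026 − 0.114 = -0.087, i.e. -9 pp.

-9 percentage points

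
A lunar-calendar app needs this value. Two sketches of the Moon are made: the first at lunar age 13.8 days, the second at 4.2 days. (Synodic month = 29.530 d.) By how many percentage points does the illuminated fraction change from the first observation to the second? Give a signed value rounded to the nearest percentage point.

First observation: θ = 360°·13.8/29.530 = 168.2°, so f = 0.989.
Second observation: θ = 51.2°, f = 0.187.
Δf = 0.187 − 0.989 = -0.803, i.e. -80 pp.

-80 pp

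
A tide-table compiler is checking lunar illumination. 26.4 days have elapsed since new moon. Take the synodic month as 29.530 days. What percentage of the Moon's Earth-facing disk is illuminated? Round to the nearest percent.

11%

The Moon has covered 26.4/29.530 of its cycle, so θ ≈ 360° × 26.4/29.530 = 321.8°.
cos 321.8° = 0.786, so f = (1 − 0.786)/2 = 0.107, so 11%.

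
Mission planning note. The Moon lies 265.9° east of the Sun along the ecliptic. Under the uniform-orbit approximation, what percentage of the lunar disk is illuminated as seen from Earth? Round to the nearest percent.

Half-versine of 265.9°: (1 − (-0.071))/2 = 0.536, i.e. 54%.

54%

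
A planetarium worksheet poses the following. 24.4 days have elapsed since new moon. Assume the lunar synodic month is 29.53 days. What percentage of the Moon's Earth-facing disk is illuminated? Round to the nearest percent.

27%

The Moon has covered 24.4/29.53 of its cycle, so θ ≈ 360° × 24.4/29.53 = 297.5°.
cos 297.5° = 0.461, so f = (1 − 0.461)/2 = 0.269, so 27%.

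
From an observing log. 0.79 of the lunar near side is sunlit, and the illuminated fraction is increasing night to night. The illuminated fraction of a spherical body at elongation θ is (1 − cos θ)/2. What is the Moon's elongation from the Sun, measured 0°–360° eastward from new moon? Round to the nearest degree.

125°

From f = (1 − cos θ)/2: cos θ = 1 − 2×0.79 = -0.580; arccos → 125.5°.
The Moon is waxing (0°–180°), so θ = 125.5° directly.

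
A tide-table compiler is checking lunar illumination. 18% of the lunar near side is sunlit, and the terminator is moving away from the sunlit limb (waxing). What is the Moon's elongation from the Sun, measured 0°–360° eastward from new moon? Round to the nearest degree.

cos θ = 1 − 2f = 0.640, giving a principal value of 50.2°.
Waxing ⇒ before full, so θ = 50.2°.

50°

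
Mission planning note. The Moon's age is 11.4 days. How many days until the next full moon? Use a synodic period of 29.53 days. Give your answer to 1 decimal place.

3.4 days

Full moon is 0.5 of the way through the cycle: age 0.5 × 29.53 = 14.765 d.
So 3.365 days remain (14.765 − 11.4).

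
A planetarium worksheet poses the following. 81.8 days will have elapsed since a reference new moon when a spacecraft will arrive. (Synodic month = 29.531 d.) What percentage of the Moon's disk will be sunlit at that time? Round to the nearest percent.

81.8 d spans 2 complete synodic months (2 × 29.531 = 59.06 d) plus 22.74 d.
The Moon has covered 22.74/29.531 of its cycle, so θ ≈ 360° × 22.74/29.531 = 277.2°.
Illuminated fraction = (1 − cos 277.2°)/2 = (1 − 0.125)/2 ≈ 0.437, so 44%.

44%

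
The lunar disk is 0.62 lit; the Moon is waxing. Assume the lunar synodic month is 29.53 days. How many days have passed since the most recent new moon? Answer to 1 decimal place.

Invert f = (1 − cos θ)/2 to get cos θ = 1 − 2(0.62) = -0.240, hence θ₀ = arccos -0.240 = 103.9°.
Waxing ⇒ before full, so θ = 103.9°.
That fraction of the synodic month is 103.9/360 × 29.53 d ≈ 8.52 d.

8.5 days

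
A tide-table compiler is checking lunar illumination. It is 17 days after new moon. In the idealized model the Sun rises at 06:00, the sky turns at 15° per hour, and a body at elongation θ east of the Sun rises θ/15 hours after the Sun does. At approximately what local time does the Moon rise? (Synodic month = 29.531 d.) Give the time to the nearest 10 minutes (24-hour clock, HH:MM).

Elongation θ = 360° × 17/29.531 ≈ 207.2°.
The Moon trails the Sun by θ/15 = 207.2/15 ≈ 13.82 hours.
06:00 + 13.816 h ≈ 19:49 → 19:50 to the nearest ten minutes.

19:50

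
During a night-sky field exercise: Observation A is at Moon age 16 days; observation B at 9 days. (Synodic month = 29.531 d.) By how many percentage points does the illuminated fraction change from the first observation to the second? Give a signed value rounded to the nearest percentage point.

θ₁ = 360° × 16/29.531 = 195.0°, f₁ = (1 − cos θ₁)/2 = 0.983.
θ₂ = 360° × 9/29.531 = 109.7°, f₂ = (1 − cos θ₂)/2 = 0.669.
Change = f₂ − f₁ = -0.314 → -31 percentage points.

-31 percentage points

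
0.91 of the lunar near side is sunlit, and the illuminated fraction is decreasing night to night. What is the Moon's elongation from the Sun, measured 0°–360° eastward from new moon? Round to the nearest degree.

215°

From f = (1 − cos θ)/2: cos θ = 1 − 2×0.91 = -0.820; arccos → 145.1°.
Waning ⇒ past full, so θ = 360° − 145.1° = 214.9°.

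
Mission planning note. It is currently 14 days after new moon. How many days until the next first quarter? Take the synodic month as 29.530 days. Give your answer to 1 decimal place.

22.9 days

First quarter is 0.25 of the way through the cycle: age 0.25 × 29.530 = 7.383 d.
This lunation's first quarter (7.383 d) has passed, so add one period: 36.913 − 14 = 22.913 days.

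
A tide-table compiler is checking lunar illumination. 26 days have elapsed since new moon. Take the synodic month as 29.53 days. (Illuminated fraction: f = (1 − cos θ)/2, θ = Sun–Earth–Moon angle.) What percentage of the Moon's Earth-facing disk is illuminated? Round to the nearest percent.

13%

Elongation θ = 360° × 26/29.53 ≈ 317.0°.
Illuminated fraction = (1 − cos 317.0°)/2 = (1 − 0.731)/2 ≈ 0.135, so 13%.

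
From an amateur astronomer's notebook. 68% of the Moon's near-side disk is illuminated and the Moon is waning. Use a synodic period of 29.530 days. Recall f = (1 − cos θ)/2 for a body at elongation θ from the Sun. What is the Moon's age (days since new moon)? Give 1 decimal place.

From f = (1 − cos θ)/2: cos θ = 1 − 2×0.68 = -0.360; arccos → 111.1°.
A waning Moon lies in 180°–360°, so θ = 360° − 111.1° = 248.9°.
That fraction of the synodic month is 248.9/360 × 29.530 d ≈ 20.42 d.

20.4 days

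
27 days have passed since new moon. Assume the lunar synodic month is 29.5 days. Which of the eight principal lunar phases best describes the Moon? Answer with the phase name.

waning crescent

θ ≈ 360° × 27/29.5 = 329°, which falls in the waning crescent sector.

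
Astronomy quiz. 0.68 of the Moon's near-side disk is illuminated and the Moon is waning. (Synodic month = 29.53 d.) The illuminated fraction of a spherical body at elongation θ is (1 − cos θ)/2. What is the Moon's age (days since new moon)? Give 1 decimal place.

From f = (1 − cos θ)/2: cos θ = 1 − 2×0.68 = -0.360; arccos → 111.1°.
Waning ⇒ past full, so θ = 360° − 111.1° = 248.9°.
Age = 29.53 × 248.9°/360° ≈ 20.42 days.

20.4 days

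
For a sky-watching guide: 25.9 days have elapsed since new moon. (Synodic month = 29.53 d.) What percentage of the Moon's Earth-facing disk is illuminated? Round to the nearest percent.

Phase angle: θ = 360°·(25.9 d)/(29.53 d) = 315.7°.
With cos θ = 0.716, the lit fraction is (1 − 0.716)/2 ≈ 0.142, so 14%.

14%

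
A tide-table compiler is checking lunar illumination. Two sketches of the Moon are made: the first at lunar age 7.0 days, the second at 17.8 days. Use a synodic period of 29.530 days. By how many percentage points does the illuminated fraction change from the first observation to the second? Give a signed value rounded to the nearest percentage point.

θ₁ = 360° × 7.0/29.530 = 85.3°, f₁ = (1 − cos θ₁)/2 = 0.459.
θ₂ = 360° × 17.8/29.530 = 217.0°, f₂ = (1 − cos θ₂)/2 = 0.899.
Change = f₂ − f₁ = +0.440 → +44 percentage points.

+44 percentage points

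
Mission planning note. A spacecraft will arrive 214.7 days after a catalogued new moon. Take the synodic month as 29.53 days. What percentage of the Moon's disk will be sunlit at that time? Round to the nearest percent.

56%

214.7/29.53 = 7.271 lunations, so 7 complete cycles and 7.99 d into the next.
Elongation θ = 360° × 7.99/29.53 ≈ 97.4°.
With cos θ = (-0.129), the lit fraction is (1 − (-0.129))/2 ≈ 0.564, so 56%.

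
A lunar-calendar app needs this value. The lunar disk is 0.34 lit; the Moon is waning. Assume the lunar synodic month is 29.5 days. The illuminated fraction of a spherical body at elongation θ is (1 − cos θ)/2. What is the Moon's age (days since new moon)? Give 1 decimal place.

From f = (1 − cos θ)/2: cos θ = 1 − 2×0.34 = 0.320; arccos → 71.3°.
A waning Moon lies in 180°–360°, so θ = 360° − 71.3° = 288.7°.
At 360°/29.5 d per day, 288.7° corresponds to 23.65 days.

23.7 days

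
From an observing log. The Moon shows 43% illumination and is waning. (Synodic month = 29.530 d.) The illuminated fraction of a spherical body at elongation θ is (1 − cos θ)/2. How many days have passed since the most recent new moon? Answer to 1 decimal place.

22.8 days

From f = (1 − cos θ)/2: cos θ = 1 − 2×0.43 = 0.140; arccos → 82.0°.
A waning Moon lies in 180°–360°, so θ = 360° − 82.0° = 278.0°.
That fraction of the synodic month is 278.0/360 × 29.530 d ≈ 22.81 d.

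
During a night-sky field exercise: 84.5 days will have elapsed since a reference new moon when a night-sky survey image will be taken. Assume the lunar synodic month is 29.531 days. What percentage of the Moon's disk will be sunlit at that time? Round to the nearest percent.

84.5 d spans 2 complete synodic months (2 × 29.531 = 59.06 d) plus 25.44 d.
Phase angle: θ = 360°·(25.44 d)/(29.531 d) = 310.1°.
Illuminated fraction = (1 − cos 310.1°)/2 = (1 − 0.644)/2 ≈ 0.178, so 18%.

18%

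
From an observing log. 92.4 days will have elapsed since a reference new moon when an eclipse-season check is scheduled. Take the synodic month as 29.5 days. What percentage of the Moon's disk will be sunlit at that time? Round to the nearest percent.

16%

92.4 d spans 3 complete synodic months (3 × 29.5 = 88.50 d) plus 3.90 d.
Elongation θ = 360° × 3.90/29.5 ≈ 47.6°.
With cos θ = 0.674, the lit fraction is (1 − 0.674)/2 ≈ 0.163, so 16%.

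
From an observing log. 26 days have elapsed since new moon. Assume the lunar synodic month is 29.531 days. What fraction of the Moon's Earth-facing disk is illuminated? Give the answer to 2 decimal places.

Phase angle: θ = 360°·(26 d)/(29.531 d) = 317.0°.
cos 317.0° = 0.731, so f = (1 − 0.731)/2 = 0.135.

0.13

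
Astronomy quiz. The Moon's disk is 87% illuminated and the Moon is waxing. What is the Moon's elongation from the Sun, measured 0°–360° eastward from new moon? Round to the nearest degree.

138°

From f = (1 − cos θ)/2: cos θ = 1 − 2×0.87 = -0.740; arccos → 137.7°.
Before full moon the principal value applies: θ = 137.7°.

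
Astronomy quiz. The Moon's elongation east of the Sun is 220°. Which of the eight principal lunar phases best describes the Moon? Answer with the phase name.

220° lies in the waning gibbous sector of the 8-phase cycle.

waning gibbous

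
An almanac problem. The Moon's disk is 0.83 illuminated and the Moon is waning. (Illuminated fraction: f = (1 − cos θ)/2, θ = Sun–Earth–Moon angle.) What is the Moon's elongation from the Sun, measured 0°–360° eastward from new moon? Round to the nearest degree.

229°

cos θ = 1 − 2f = -0.660, giving a principal value of 131.3°.
Since the Moon is past full (waning), take the reflex angle: θ = 360° − 131.3° = 228.7°.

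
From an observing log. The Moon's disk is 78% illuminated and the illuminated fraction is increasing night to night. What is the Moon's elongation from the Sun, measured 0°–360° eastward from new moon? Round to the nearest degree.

124°

From f = (1 − cos θ)/2: cos θ = 1 − 2×0.78 = -0.560; arccos → 124.1°.
Before full moon the principal value applies: θ = 124.1°.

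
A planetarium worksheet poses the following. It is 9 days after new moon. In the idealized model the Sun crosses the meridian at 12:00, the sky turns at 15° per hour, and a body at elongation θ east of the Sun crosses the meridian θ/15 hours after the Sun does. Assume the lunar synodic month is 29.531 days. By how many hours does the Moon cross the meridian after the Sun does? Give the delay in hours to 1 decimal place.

7.3 h

The Moon has covered 9/29.531 of its cycle, so θ ≈ 360° × 9/29.531 = 109.7°.
At 15° of sky rotation per hour, 109.7° corresponds to a 7.31 h lag.
So the Moon crosses the meridian 7.31 h after the Sun.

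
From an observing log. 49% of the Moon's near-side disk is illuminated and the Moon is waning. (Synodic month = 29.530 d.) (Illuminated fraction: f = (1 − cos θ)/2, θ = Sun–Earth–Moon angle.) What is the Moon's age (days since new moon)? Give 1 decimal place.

22.2 days

Invert f = (1 − cos θ)/2 to get cos θ = 1 − 2(0.49) = 0.020, hence θ₀ = arccos 0.020 = 88.9°.
A waning Moon lies in 180°–360°, so θ = 360° − 88.9° = 271.1°.
At 360°/29.530 d per day, 271.1° corresponds to 22.24 days.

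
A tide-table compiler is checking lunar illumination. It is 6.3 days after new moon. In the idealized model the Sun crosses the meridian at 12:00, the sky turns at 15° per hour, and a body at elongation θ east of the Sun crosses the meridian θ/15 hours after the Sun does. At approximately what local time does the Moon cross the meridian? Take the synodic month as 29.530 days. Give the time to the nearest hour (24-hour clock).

17:00

Phase angle: θ = 360°·(6.3 d)/(29.530 d) = 76.8°.
The Moon trails the Sun by θ/15 = 76.8/15 ≈ 5.12 hours.
12:00 + 5.12 h ≈ 17:07 → 17:00 to the nearest hour.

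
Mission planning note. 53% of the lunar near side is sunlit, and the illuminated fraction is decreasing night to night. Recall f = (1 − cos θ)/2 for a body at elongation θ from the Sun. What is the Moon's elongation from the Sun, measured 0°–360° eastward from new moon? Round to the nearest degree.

From f = (1 − cos θ)/2: cos θ = 1 − 2×0.53 = -0.060; arccos → 93.4°.
Waning ⇒ past full, so θ = 360° − 93.4° = 266.6°.

267°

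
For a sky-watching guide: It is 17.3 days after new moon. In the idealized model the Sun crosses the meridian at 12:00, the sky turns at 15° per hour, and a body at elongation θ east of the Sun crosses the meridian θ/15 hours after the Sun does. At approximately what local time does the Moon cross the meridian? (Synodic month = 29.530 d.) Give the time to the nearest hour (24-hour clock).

02:00

The Moon has covered 17.3/29.530 of its cycle, so θ ≈ 360° × 17.3/29.530 = 210.9°.
At 15° of sky rotation per hour, 210.9° corresponds to a 14.06 h lag.
12:00 + 14.06 h ≈ 02:04 → 02:00 to the nearest hour.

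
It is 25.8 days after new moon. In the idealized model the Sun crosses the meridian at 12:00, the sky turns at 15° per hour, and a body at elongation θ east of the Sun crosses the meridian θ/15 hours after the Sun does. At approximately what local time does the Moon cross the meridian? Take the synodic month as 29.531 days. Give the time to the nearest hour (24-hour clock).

09:00

Elongation θ = 360° × 25.8/29.531 ≈ 314.5°.
At 15° of sky rotation per hour, 314.5° corresponds to a 20.97 h lag.
12:00 + 20.97 h ≈ 08:58 → 09:00 to the nearest hour.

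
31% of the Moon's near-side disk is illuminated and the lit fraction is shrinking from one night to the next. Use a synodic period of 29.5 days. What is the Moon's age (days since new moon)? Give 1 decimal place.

Invert f = (1 − cos θ)/2 to get cos θ = 1 − 2(0.31) = 0.380, hence θ₀ = arccos 0.380 = 67.7°.
Waning ⇒ past full, so θ = 360° − 67.7° = 292.3°.
That fraction of the synodic month is 292.3/360 × 29.5 d ≈ 23.96 d.

24.0 days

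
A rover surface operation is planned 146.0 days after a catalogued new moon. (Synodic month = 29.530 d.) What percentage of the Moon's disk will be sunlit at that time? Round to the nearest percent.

146.0 d spans 4 complete synodic months (4 × 29.530 = 118.12 d) plus 27.88 d.
Elongation θ = 360° × 27.88/29.530 ≈ 339.9°.
cos 339.9° = 0.939, so f = (1 − 0.939)/2 = 0.030, so 3%.

3%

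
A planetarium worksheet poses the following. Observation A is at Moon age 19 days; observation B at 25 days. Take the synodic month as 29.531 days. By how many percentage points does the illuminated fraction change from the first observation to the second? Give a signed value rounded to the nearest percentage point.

θ₁ = 360° × 19/29.531 = 231.6°, f₁ = (1 − cos θ₁)/2 = 0.810.
θ₂ = 360° × 25/29.531 = 304.8°, f₂ = (1 − cos θ₂)/2 = 0.215.
Change = f₂ − f₁ = -0.596 → -60 percentage points.

-60 percentage points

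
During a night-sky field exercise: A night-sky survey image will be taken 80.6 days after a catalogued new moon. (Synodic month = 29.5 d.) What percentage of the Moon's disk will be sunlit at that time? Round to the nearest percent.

56%

80.6/29.5 = 2.732 lunations, so 2 complete cycles and 21.60 d into the next.
Phase angle: θ = 360°·(21.60 d)/(29.5 d) = 263.6°.
With cos θ = (-0.112), the lit fraction is (1 − (-0.112))/2 ≈ 0.556, so 56%.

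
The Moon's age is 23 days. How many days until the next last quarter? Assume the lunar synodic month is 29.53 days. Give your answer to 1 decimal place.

28.7 days

Last quarter occurs at elongation 270°, i.e. at age 29.53 × 270/360 = 22.148 d.
This lunation's last quarter (22.148 d) has passed, so add one period: 51.678 − 23 = 28.678 days.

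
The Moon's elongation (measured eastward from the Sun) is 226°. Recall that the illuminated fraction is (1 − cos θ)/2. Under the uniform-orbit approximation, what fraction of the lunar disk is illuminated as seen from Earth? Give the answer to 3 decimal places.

cos 226° = (-0.695), so f = (1 − (-0.695))/2 = 0.847.

0.847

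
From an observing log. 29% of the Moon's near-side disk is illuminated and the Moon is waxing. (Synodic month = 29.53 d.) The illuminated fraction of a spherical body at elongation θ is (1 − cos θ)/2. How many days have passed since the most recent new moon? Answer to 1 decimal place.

Invert f = (1 − cos θ)/2 to get cos θ = 1 − 2(0.29) = 0.420, hence θ₀ = arccos 0.420 = 65.2°.
Waxing ⇒ before full, so θ = 65.2°.
That fraction of the synodic month is 65.2/360 × 29.53 d ≈ 5.35 d.

5.3 days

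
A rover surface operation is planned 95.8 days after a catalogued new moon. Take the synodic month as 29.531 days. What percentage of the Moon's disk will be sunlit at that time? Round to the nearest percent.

48%

95.8/29.531 = 3.244 lunations, so 3 complete cycles and 7.21 d into the next.
Elongation θ = 360° × 7.21/29.531 ≈ 87.9°.
cos 87.9° = 0.037, so f = (1 − 0.037)/2 = 0.481, so 48%.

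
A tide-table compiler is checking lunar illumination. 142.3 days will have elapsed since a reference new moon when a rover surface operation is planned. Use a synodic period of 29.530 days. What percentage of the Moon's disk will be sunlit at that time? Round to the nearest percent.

Reduce mod P: 142.3 − 4×29.530 = 24.18 d into the current lunation.
The Moon has covered 24.18/29.530 of its cycle, so θ ≈ 360° × 24.18/29.530 = 294.8°.
With cos θ = 0.419, the lit fraction is (1 − 0.419)/2 ≈ 0.290, so 29%.

29%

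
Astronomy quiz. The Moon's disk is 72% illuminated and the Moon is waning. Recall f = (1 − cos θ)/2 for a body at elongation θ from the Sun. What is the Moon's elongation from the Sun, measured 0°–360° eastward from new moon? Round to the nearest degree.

From f = (1 − cos θ)/2: cos θ = 1 − 2×0.72 = -0.440; arccos → 116.1°.
Waning ⇒ past full, so θ = 360° − 116.1° = 243.9°.

244°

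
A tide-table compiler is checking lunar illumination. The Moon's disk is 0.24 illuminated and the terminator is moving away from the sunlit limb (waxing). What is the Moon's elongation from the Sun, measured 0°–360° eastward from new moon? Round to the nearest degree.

cos θ = 1 − 2f = 0.520, giving a principal value of 58.7°.
Before full moon the principal value applies: θ = 58.7°.

59°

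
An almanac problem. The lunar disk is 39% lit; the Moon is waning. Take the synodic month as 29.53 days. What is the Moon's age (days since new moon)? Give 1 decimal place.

23.2 days

cos θ = 1 − 2f = 0.220, giving a principal value of 77.3°.
Waning ⇒ past full, so θ = 360° − 77.3° = 282.7°.
That fraction of the synodic month is 282.7/360 × 29.53 d ≈ 23.19 d.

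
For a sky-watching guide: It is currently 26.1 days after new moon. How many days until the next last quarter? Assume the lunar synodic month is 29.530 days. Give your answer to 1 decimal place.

25.6 days

Last quarter occurs at elongation 270°, i.e. at age 29.530 × 270/360 = 22.148 d.
Already past this cycle's last quarter; the next is at 22.148 + 29.530 = 51.678 d, so 51.678 − 26.1 = 25.578 days.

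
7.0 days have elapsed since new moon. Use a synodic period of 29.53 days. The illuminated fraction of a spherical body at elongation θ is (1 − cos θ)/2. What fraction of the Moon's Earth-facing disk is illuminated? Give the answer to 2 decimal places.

0.46

Elongation θ = 360° × 7.0/29.53 ≈ 85.3°.
cos 85.3° = 0.081, so f = (1 − 0.081)/2 = 0.459.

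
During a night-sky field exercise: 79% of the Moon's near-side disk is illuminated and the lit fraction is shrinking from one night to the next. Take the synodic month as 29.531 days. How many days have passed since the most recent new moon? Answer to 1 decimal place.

Invert f = (1 − cos θ)/2 to get cos θ = 1 − 2(0.79) = -0.580, hence θ₀ = arccos -0.580 = 125.5°.
Since the Moon is past full (waning), take the reflex angle: θ = 360° − 125.5° = 234.5°.
At 360°/29.531 d per day, 234.5° corresponds to 19.24 days.

19.2 days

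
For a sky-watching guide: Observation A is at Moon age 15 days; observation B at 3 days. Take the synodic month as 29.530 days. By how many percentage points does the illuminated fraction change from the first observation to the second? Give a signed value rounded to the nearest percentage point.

θ₁ = 360° × 15/29.530 = 182.9°, f₁ = (1 − cos θ₁)/2 = 0.999.
θ₂ = 360° × 3/29.530 = 36.6°, f₂ = (1 − cos θ₂)/2 = 0.098.
Change = f₂ − f₁ = -0.901 → -90 percentage points.

-90 pp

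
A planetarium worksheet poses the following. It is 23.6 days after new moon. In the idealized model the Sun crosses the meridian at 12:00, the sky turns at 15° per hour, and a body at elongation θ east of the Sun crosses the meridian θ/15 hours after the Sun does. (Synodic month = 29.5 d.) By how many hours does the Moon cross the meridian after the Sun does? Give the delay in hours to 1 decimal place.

Phase angle: θ = 360°·(23.6 d)/(29.5 d) = 288.0°.
Delay after the Sun = 288.0° / (15°/h) ≈ 19.20 h.
So the Moon crosses the meridian 19.20 h after the Sun.

19.2 h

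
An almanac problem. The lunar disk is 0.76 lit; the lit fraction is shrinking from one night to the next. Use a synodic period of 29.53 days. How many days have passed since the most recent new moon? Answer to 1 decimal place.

19.6 days

From f = (1 − cos θ)/2: cos θ = 1 − 2×0.76 = -0.520; arccos → 121.3°.
Since the Moon is past full (waning), take the reflex angle: θ = 360° − 121.3° = 238.7°.
At 360°/29.53 d per day, 238.7° corresponds to 19.58 days.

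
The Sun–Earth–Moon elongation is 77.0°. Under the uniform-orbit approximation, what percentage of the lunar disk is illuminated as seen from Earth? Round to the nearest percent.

cos 77.0° = 0.225, so f = (1 − 0.225)/2 = 0.388, i.e. 39%.

39%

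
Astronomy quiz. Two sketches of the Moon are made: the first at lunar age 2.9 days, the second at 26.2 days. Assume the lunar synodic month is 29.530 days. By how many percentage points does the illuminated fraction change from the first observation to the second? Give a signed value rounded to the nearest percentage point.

θ₁ = 360° × 2.9/29.530 = 35.4°, f₁ = (1 − cos θ₁)/2 = 0.092.
θ₂ = 360° × 26.2/29.530 = 319.4°, f₂ = (1 − cos θ₂)/2 = 0.120.
Change = f₂ − f₁ = +0.028 → +3 percentage points.

+3 pp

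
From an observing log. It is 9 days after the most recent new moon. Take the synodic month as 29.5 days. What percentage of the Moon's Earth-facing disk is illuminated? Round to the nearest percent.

67%

The Moon has covered 9/29.5 of its cycle, so θ ≈ 360° × 9/29.5 = 109.8°.
cos 109.8° = (-0.339), so f = (1 − (-0.339))/2 = 0.670, so 67%.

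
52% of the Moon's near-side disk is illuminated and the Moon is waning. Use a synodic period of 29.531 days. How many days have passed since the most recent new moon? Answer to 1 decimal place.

Invert f = (1 − cos θ)/2 to get cos θ = 1 − 2(0.52) = -0.040, hence θ₀ = arccos -0.040 = 92.3°.
Waning ⇒ past full, so θ = 360° − 92.3° = 267.7°.
That fraction of the synodic month is 267.7/360 × 29.531 d ≈ 21.96 d.

22.0 days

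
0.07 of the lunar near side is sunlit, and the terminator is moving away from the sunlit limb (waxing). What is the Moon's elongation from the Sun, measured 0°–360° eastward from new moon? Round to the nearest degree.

cos θ = 1 − 2f = 0.860, giving a principal value of 30.7°.
Before full moon the principal value applies: θ = 30.7°.

31°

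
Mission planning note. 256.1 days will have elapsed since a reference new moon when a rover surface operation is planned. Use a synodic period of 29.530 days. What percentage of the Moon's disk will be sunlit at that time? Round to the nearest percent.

Reduce mod P: 256.1 − 8×29.530 = 19.86 d into the current lunation.
Phase angle: θ = 360°·(19.86 d)/(29.530 d) = 242.1°.
cos 242.1° = (-0.468), so f = (1 − (-0.468))/2 = 0.734, so 73%.

73%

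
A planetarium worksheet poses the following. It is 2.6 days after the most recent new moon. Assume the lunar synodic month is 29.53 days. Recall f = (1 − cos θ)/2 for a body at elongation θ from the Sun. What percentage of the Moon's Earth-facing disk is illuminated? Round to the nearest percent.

Elongation θ = 360° × 2.6/29.53 ≈ 31.7°.
Illuminated fraction = (1 − cos 31.7°)/2 = (1 − 0.851)/2 ≈ 0.075, so 7%.

7%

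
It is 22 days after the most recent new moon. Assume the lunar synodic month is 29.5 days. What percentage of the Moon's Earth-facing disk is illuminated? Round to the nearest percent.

51%

Elongation θ = 360° × 22/29.5 ≈ 268.5°.
With cos θ = (-0.027), the lit fraction is (1 − (-0.027))/2 ≈ 0.513, so 51%.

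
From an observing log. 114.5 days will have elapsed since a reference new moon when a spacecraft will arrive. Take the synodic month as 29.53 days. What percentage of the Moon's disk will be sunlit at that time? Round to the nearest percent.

114.5/29.53 = 3.877 lunations, so 3 complete cycles and 25.91 d into the next.
Phase angle: θ = 360°·(25.91 d)/(29.53 d) = 315.9°.
With cos θ = 0.718, the lit fraction is (1 − 0.718)/2 ≈ 0.141, so 14%.

14%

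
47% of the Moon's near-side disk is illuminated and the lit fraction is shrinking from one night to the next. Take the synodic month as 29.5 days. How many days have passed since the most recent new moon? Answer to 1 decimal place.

Invert f = (1 − cos θ)/2 to get cos θ = 1 − 2(0.47) = 0.060, hence θ₀ = arccos 0.060 = 86.6°.
Since the Moon is past full (waning), take the reflex angle: θ = 360° − 86.6° = 273.4°.
Age = 29.5 × 273.4°/360° ≈ 22.41 days.

22.4 days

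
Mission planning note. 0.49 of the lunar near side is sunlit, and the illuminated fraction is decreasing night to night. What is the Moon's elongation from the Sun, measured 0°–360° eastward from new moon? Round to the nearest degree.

271°

Invert f = (1 − cos θ)/2 to get cos θ = 1 − 2(0.49) = 0.020, hence θ₀ = arccos 0.020 = 88.9°.
A waning Moon lies in 180°–360°, so θ = 360° − 88.9° = 271.1°.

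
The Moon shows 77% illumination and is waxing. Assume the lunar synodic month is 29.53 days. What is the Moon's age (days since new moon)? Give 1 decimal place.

10.1 days

From f = (1 − cos θ)/2: cos θ = 1 − 2×0.77 = -0.540; arccos → 122.7°.
Before full moon the principal value applies: θ = 122.7°.
At 360°/29.53 d per day, 122.7° corresponds to 10.06 days.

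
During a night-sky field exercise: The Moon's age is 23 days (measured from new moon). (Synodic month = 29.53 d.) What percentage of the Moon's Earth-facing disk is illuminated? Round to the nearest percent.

Phase angle: θ = 360°·(23 d)/(29.53 d) = 280.4°.
cos 280.4° = 0.180, so f = (1 − 0.180)/2 = 0.410, so 41%.

41%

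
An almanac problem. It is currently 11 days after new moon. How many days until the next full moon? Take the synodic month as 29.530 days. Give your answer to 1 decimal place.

Full moon occurs at elongation 180°, i.e. at age 29.530 × 180/360 = 14.765 d.
So 3.765 days remain (14.765 − 11).

3.8 days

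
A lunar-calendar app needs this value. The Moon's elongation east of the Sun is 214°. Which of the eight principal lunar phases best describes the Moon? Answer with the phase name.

The waning gibbous sector spans roughly 202°–248°; 214° falls inside it.

waning gibbous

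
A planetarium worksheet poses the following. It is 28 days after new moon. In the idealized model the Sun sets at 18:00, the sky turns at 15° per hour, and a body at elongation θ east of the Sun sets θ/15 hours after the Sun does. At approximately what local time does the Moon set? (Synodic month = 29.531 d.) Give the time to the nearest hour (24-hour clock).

Elongation θ = 360° × 28/29.531 ≈ 341.3°.
Delay after the Sun = 341.3° / (15°/h) ≈ 22.76 h.
18:00 + 22.76 h ≈ 16:45 → 17:00 to the nearest hour.

17:00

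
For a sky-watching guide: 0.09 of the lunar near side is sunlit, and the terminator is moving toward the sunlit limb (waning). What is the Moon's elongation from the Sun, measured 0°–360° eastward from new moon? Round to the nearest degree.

From f = (1 − cos θ)/2: cos θ = 1 − 2×0.09 = 0.820; arccos → 34.9°.
A waning Moon lies in 180°–360°, so θ = 360° − 34.9° = 325.1°.

325°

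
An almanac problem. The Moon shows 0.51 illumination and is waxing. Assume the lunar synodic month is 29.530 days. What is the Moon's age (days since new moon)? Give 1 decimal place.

7.5 days

Invert f = (1 − cos θ)/2 to get cos θ = 1 − 2(0.51) = -0.020, hence θ₀ = arccos -0.020 = 91.1°.
Before full moon the principal value applies: θ = 91.1°.
At 360°/29.530 d per day, 91.1° corresponds to 7.48 days.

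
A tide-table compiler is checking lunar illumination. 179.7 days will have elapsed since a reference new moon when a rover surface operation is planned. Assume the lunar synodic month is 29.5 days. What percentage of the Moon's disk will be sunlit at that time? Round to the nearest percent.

Reduce mod P: 179.7 − 6×29.5 = 2.70 d into the current lunation.
The Moon has covered 2.70/29.5 of its cycle, so θ ≈ 360° × 2.70/29.5 = 32.9°.
With cos θ = 0.839, the lit fraction is (1 − 0.839)/2 ≈ 0.080, so 8%.

8%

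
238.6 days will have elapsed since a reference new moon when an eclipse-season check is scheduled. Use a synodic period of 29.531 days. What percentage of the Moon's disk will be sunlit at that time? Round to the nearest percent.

6%

Reduce mod P: 238.6 − 8×29.531 = 2.35 d into the current lunation.
Phase angle: θ = 360°·(2.35 d)/(29.531 d) = 28.7°.
cos 28.7° = 0.877, so f = (1 − 0.877)/2 = 0.061, so 6%.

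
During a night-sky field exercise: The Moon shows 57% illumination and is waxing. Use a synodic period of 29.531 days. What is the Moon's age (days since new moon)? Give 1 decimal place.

From f = (1 − cos θ)/2: cos θ = 1 − 2×0.57 = -0.140; arccos → 98.0°.
Before full moon the principal value applies: θ = 98.0°.
Age = 29.531 × 98.0°/360° ≈ 8.04 days.

8.0 days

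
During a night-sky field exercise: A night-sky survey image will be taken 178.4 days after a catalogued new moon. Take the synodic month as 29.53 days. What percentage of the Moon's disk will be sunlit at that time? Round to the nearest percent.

2%

Reduce mod P: 178.4 − 6×29.53 = 1.22 d into the current lunation.
Phase angle: θ = 360°·(1.22 d)/(29.53 d) = 14.9°.
cos 14.9° = 0.966, so f = (1 − 0.966)/2 = 0.017, so 2%.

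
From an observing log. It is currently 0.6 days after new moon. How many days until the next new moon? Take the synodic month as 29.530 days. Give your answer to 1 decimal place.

The next new moon completes the synodic month: 29.530 − 0.6 = 28.930 days.

28.9 days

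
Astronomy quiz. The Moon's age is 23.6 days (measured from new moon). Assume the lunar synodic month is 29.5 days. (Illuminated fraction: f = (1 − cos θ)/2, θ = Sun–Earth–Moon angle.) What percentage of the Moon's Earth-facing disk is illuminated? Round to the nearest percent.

35%

Phase angle: θ = 360°·(23.6 d)/(29.5 d) = 288.0°.
Illuminated fraction = (1 − cos 288.0°)/2 = (1 − 0.309)/2 ≈ 0.345, so 35%.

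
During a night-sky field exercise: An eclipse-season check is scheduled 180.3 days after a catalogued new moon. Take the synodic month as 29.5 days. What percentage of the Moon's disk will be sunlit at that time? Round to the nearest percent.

12%

Reduce mod P: 180.3 − 6×29.5 = 3.30 d into the current lunation.
Elongation θ = 360° × 3.30/29.5 ≈ 40.3°.
cos 40.3° = 0.763, so f = (1 − 0.763)/2 = 0.119, so 12%.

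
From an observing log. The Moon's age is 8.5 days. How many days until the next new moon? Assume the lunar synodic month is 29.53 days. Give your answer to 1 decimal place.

21.0 days

One full lunation from the last new moon is 29.53 d; remaining = 29.53 − 8.5 = 21.030 d.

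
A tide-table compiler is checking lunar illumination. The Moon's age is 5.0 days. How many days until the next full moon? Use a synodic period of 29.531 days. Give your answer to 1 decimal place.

9.8 days

Full moon is 0.5 of the way through the cycle: age 0.5 × 29.531 = 14.765 d.
So 9.765 days remain (14.765 − 5.0).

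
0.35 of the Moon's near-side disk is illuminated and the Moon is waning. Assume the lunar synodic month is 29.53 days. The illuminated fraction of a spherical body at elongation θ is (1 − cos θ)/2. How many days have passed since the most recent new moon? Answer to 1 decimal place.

23.6 days

From f = (1 − cos θ)/2: cos θ = 1 − 2×0.35 = 0.300; arccos → 72.5°.
Waning ⇒ past full, so θ = 360° − 72.5° = 287.5°.
Age = 29.53 × 287.5°/360° ≈ 23.58 days.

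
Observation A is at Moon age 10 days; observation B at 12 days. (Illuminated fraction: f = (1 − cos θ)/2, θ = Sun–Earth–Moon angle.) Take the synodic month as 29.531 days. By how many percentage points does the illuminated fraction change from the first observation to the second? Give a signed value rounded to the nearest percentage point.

θ₁ = 360° × 10/29.531 = 121.9°, f₁ = (1 − cos θ₁)/2 = 0.764.
θ₂ = 360° × 12/29.531 = 146.3°, f₂ = (1 − cos θ₂)/2 = 0.916.
Change = f₂ − f₁ = +0.152 → +15 percentage points.

+15 pp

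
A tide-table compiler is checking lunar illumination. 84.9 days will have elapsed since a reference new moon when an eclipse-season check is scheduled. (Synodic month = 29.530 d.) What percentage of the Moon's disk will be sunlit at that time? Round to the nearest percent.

15%

84.9/29.530 = 2.875 lunations, so 2 complete cycles and 25.84 d into the next.
Elongation θ = 360° × 25.84/29.530 ≈ 315.0°.
With cos θ = 0.707, the lit fraction is (1 − 0.707)/2 ≈ 0.146, so 15%.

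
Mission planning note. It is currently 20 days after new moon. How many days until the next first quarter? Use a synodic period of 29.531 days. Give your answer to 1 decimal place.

First quarter occurs at elongation 90°, i.e. at age 29.531 × 90/360 = 7.383 d.
This lunation's first quarter (7.383 d) has passed, so add one period: 36.914 − 20 = 16.914 days.

16.9 days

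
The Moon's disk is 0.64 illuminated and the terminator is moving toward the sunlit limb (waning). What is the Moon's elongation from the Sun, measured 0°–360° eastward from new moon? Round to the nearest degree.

254°

cos θ = 1 − 2f = -0.280, giving a principal value of 106.3°.
A waning Moon lies in 180°–360°, so θ = 360° − 106.3° = 253.7°.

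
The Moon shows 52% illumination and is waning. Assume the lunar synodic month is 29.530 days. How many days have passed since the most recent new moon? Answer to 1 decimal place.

22.0 days

cos θ = 1 − 2f = -0.040, giving a principal value of 92.3°.
A waning Moon lies in 180°–360°, so θ = 360° − 92.3° = 267.7°.
That fraction of the synodic month is 267.7/360 × 29.530 d ≈ 21.96 d.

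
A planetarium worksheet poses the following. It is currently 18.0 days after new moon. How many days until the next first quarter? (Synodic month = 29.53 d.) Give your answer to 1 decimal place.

18.9 days

First quarter occurs at elongation 90°, i.e. at age 29.53 × 90/360 = 7.383 d.
Already past this cycle's first quarter; the next is at 7.383 + 29.53 = 36.913 d, so 36.913 − 18.0 = 18.913 days.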